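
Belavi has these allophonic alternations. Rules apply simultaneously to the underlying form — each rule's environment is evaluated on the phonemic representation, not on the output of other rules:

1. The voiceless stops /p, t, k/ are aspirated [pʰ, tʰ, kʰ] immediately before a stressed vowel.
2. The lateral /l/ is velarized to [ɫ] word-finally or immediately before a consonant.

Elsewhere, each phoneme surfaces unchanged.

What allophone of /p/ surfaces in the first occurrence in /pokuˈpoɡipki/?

/p/ — word-initial; rule 1 does not apply here → [p].

[p]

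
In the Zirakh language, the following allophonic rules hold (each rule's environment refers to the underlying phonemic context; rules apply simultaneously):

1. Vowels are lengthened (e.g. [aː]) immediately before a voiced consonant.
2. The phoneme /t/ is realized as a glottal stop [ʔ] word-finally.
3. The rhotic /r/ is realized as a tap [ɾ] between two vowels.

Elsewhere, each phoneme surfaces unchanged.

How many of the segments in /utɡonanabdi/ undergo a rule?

Segments that undergo a rule: /o/ → [oː] (rule 1); /a/ → [aː] (rule 1); /a/ → [aː] (rule 1).
All other segments surface unchanged.

3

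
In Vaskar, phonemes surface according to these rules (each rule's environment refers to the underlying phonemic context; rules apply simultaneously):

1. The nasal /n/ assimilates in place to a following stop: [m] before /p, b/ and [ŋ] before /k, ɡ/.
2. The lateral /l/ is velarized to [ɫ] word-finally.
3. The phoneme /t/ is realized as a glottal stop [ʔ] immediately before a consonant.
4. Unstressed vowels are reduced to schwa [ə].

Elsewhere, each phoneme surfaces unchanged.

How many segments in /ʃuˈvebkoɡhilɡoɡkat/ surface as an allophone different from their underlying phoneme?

5

Segments that undergo a rule: /u/ → [ə] (rule 4); /o/ → [ə] (rule 4); /i/ → [ə] (rule 4); /o/ → [ə] (rule 4); /a/ → [ə] (rule 4).
All other segments surface unchanged.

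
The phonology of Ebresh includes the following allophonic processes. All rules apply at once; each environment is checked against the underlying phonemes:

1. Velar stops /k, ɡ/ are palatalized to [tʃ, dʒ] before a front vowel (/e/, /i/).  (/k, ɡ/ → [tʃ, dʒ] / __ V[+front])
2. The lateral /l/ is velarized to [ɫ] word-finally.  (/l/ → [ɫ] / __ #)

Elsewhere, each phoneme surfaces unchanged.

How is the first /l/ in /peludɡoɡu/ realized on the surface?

/l/ — between /e/ and /u/; rule 2 does not apply here → [l].

[l]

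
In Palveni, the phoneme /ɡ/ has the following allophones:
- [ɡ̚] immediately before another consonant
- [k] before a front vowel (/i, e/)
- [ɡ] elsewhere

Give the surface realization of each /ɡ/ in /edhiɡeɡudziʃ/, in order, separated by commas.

[k], [ɡ]

Occurrence 1 (position 5): before a front vowel (/i, e/) → [k].
Occurrence 2 (position 7): no conditioning environment matches → elsewhere allophone [ɡ].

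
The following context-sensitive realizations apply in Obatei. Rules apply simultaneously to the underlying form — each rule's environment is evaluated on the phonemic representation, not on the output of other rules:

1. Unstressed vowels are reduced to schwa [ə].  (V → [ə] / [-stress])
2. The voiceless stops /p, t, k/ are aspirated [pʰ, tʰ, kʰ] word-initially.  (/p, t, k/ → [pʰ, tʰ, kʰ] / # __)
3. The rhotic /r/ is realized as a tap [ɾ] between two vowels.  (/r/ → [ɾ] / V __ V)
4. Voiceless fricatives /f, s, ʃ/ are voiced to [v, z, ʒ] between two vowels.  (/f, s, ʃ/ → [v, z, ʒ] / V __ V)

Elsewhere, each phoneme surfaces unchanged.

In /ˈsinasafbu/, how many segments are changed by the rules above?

Segments that undergo a rule: /a/ → [ə] (rule 1); /s/ → [z] (rule 4); /a/ → [ə] (rule 1); /u/ → [ə] (rule 1).
All other segments surface unchanged.

4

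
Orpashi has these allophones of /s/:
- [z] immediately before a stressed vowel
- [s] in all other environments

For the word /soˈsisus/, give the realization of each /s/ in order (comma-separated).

[s], [z], [s], [s]

Occurrence 1 (position 1): no conditioning environment matches → elsewhere allophone [s].
Occurrence 2 (position 3): immediately before a stressed vowel → [z].
Occurrence 3 (position 5): no conditioning environment matches → elsewhere allophone [s].
Occurrence 4 (position 7): no conditioning environment matches → elsewhere allophone [s].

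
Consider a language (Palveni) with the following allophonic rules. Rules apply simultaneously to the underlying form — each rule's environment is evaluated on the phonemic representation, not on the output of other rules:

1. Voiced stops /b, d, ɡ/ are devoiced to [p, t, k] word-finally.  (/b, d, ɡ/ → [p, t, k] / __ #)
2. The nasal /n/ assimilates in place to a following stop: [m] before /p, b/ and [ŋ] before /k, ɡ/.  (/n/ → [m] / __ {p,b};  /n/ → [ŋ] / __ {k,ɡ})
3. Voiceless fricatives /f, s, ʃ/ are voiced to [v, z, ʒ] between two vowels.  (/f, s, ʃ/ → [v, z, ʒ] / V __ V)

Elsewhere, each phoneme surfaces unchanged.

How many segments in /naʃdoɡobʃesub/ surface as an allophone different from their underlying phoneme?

Segments that undergo a rule: /s/ → [z] (rule 3); /b/ → [p] (rule 1).
All other segments surface unchanged.

2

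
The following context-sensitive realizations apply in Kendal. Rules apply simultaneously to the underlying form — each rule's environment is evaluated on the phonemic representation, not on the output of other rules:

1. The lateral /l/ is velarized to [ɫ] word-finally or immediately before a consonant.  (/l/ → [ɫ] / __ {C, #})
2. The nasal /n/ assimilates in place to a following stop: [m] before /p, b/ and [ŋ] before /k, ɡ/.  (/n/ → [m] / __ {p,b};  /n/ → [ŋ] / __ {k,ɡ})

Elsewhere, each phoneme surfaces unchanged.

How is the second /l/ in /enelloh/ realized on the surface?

[l]

/l/ (between /l/ and /o/): rule 1 targets it, but not word-finally or immediately before a consonant → unchanged [l].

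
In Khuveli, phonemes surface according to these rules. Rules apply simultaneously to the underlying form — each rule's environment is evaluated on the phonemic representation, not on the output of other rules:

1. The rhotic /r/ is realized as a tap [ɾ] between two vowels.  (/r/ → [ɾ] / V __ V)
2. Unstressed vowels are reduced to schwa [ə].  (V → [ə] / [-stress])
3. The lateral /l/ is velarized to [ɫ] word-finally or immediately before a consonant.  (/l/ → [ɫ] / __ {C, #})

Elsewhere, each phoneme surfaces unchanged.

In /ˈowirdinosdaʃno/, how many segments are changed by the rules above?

5

Segments that undergo a rule: /i/ → [ə] (rule 2); /i/ → [ə] (rule 2); /o/ → [ə] (rule 2); /a/ → [ə] (rule 2); /o/ → [ə] (rule 2).
All other segments surface unchanged.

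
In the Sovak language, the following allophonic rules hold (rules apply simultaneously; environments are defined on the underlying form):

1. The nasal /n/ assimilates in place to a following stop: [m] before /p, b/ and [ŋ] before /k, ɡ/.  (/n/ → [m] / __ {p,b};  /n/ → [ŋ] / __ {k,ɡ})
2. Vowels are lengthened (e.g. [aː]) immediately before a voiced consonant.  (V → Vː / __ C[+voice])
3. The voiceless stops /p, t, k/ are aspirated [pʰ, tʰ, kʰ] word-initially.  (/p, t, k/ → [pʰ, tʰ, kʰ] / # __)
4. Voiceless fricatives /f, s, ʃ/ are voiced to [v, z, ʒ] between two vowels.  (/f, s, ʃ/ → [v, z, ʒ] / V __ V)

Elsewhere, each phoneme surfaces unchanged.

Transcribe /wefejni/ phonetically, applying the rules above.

/w/ stays [w].
/e/ (between /w/ and /f/): rule 2 targets it, but not before a voiced consonant → unchanged [e].
/f/ meets the environment for rule 4 (between two vowels) → [v].
/e/ (between /f/ and /j/) occurs before a voiced consonant → [eː] by rule 2.
/j/ stays [j].
/n/ (between /j/ and /i/) is in the target of rule 1 but the environment (before a labial or velar stop) is not met → [n].
/i/ (word-final): rule 2 targets it, but not before a voiced consonant → unchanged [i].

[weveːjni]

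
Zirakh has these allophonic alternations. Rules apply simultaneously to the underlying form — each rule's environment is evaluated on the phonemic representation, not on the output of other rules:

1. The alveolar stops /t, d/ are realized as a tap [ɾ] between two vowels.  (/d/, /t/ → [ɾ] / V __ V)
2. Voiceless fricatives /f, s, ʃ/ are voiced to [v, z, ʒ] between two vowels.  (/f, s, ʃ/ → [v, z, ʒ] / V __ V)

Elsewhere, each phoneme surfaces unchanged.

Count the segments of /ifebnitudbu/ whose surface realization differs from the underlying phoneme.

Segments that undergo a rule: /f/ → [v] (rule 2); /t/ → [ɾ] (rule 1).
All other segments surface unchanged.

2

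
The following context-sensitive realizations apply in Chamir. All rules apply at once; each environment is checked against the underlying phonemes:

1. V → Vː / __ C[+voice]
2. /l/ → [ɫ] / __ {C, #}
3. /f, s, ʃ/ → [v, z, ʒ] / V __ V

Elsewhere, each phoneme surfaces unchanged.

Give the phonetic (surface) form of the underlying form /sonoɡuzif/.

/s/ (word-initial): rule 3 targets it, but not between two vowels → unchanged [s].
/o/ — between /s/ and /n/, before a voiced consonant — surfaces as [oː] (rule 1).
/o/ meets the environment for rule 1 (before a voiced consonant) → [oː].
/u/ — between /ɡ/ and /z/, before a voiced consonant — surfaces as [uː] (rule 1).
/i/ (between /z/ and /f/) is in the target of rule 1 but the environment (before a voiced consonant) is not met → [i].
/f/ (word-final) is in the target of rule 3 but the environment (between two vowels) is not met → [f].

[soːnoːɡuːzif]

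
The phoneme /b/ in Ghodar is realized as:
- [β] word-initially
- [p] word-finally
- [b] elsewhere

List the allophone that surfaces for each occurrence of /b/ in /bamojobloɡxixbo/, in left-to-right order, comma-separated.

Occurrence 1 (position 1): word-initially → [β].
Occurrence 2 (position 7): no conditioning environment matches → elsewhere allophone [b].
Occurrence 3 (position 14): no conditioning environment matches → elsewhere allophone [b].

[β], [b], [b]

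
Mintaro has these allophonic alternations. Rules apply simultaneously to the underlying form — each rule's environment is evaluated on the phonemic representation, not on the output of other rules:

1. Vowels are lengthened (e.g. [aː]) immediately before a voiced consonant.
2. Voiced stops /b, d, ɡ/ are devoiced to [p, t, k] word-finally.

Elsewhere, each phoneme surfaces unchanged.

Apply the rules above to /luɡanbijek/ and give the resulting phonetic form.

/l/ (word-initial): no rule targets it → [l].
/u/ (between /l/ and /ɡ/) occurs before a voiced consonant → [uː] by rule 1.
/ɡ/ (between /u/ and /a/) fails the environment for rule 2, so it stays [ɡ].
/a/ meets the environment for rule 1 (before a voiced consonant) → [aː].
/n/ (between /a/ and /b/): no rule targets it → [n].
/b/ (between /n/ and /i/) fails the environment for rule 2, so it stays [b].
/i/ (between /b/ and /j/) occurs before a voiced consonant → [iː] by rule 1.
/j/ — not in any rule's target class → [j].
/e/ — between /j/ and /k/; rule 1 does not apply here → [e].
/k/ (word-final): no rule targets it → [k].

[luːɡaːnbiːjek]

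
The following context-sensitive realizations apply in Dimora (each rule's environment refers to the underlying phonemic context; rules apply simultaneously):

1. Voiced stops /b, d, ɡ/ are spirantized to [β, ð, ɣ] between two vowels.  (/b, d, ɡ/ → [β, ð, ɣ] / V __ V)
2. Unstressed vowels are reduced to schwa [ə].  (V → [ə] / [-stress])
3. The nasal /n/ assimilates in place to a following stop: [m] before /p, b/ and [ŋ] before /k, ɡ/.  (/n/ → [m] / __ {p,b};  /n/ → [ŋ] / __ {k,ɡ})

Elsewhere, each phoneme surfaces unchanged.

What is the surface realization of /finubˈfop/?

/f/ stays [f].
/i/ — between /f/ and /n/, in an unstressed syllable — surfaces as [ə] (rule 2).
/n/ — between /i/ and /u/; rule 3 does not apply here → [n].
Rule 2 applies to /u/ (between /n/ and /b/: in an unstressed syllable) → [ə].
/b/ (between /u/ and /f/) is in the target of rule 1 but the environment (between two vowels) is not met → [b].
/f/ stays [f].
/o/ (between /f/ and /p/): rule 2 targets it, but not in an unstressed syllable → unchanged [o].
/p/ stays [p].

[fənəbˈfop]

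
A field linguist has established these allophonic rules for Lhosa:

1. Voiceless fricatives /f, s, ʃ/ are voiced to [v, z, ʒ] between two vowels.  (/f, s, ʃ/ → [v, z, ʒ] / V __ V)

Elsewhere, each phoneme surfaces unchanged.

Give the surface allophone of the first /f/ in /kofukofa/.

Rule 1 applies to /f/ (between /o/ and /u/: between two vowels) → [v].

[v]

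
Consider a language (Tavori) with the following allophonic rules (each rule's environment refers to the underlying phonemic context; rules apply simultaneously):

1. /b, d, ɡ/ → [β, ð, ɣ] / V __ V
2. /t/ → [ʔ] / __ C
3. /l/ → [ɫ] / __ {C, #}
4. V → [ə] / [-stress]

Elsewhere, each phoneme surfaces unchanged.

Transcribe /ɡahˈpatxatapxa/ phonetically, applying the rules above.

/ɡ/ (word-initial) is in the target of rule 1 but the environment (between two vowels) is not met → [ɡ].
/a/ — between /ɡ/ and /h/, in an unstressed syllable — surfaces as [ə] (rule 4).
/h/ stays [h].
/p/ stays [p].
/a/ — between /p/ and /t/; rule 4 does not apply here → [a].
/t/ meets the environment for rule 2 (immediately before a consonant) → [ʔ].
/x/ — not in any rule's target class → [x].
Rule 4 applies to /a/ (between /x/ and /t/: in an unstressed syllable) → [ə].
/t/ — between /a/ and /a/; rule 2 does not apply here → [t].
Rule 4 applies to /a/ (between /t/ and /p/: in an unstressed syllable) → [ə].
/p/ (between /a/ and /x/): no rule targets it → [p].
/x/ — not in any rule's target class → [x].
/a/ (word-final) occurs in an unstressed syllable → [ə] by rule 4.

[ɡəhˈpaʔxətəpxə]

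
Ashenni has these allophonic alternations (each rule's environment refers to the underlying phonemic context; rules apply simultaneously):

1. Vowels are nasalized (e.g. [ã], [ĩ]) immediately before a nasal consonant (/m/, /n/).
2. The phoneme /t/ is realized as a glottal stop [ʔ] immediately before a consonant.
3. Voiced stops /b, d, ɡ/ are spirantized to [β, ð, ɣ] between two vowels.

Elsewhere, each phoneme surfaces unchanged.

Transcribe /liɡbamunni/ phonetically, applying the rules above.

/l/ (word-initial): no rule targets it → [l].
/i/ (between /l/ and /ɡ/) is in the target of rule 1 but the environment (before a nasal consonant) is not met → [i].
/ɡ/ (between /i/ and /b/): rule 3 targets it, but not between two vowels → unchanged [ɡ].
/b/ — between /ɡ/ and /a/; rule 3 does not apply here → [b].
/a/ (between /b/ and /m/): before a nasal consonant, so rule 1 applies → [ã].
/m/ (between /a/ and /u/) is unaffected → [m].
/u/ (between /m/ and /n/): before a nasal consonant, so rule 1 applies → [ũ].
/n/ stays [n].
/n/ (between /n/ and /i/): no rule targets it → [n].
/i/ (word-final) fails the environment for rule 1, so it stays [i].

[liɡbãmũnni]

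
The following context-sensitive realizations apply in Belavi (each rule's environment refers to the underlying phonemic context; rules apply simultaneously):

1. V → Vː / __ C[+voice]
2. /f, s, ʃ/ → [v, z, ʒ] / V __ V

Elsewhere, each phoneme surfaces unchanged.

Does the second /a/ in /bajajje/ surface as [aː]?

Yes

/a/ (between /j/ and /j/) occurs before a voiced consonant → [aː] by rule 1.
The actual realization is [aː], which matches [aː].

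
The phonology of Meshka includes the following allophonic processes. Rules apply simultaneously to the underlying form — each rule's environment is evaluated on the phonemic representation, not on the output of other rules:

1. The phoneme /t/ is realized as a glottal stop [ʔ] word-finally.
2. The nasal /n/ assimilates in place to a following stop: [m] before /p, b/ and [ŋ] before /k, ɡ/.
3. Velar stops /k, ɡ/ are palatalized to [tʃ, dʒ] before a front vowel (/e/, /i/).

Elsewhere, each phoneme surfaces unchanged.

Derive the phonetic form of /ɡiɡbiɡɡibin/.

[dʒiɡbiɡdʒibin]

/ɡ/ meets the environment for rule 3 (before a front vowel) → [dʒ].
/i/ (between /ɡ/ and /ɡ/): no rule targets it → [i].
/ɡ/ (between /i/ and /b/): rule 3 targets it, but not before a front vowel → unchanged [ɡ].
/b/ (between /ɡ/ and /i/) is unaffected → [b].
/i/ (between /b/ and /ɡ/): no rule targets it → [i].
/ɡ/ (between /i/ and /ɡ/) is in the target of rule 3 but the environment (before a front vowel) is not met → [ɡ].
/ɡ/ — between /ɡ/ and /i/, before a front vowel — surfaces as [dʒ] (rule 3).
/i/ — not in any rule's target class → [i].
/b/ — not in any rule's target class → [b].
/i/ — not in any rule's target class → [i].
/n/ (word-final): rule 2 targets it, but not before a labial or velar stop → unchanged [n].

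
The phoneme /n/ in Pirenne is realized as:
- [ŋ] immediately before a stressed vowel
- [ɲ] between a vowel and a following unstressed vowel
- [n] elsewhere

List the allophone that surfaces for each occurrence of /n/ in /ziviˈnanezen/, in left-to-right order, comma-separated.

[ŋ], [ɲ], [n]

Occurrence 1 (position 5): immediately before a stressed vowel → [ŋ].
Occurrence 2 (position 7): between a vowel and a following unstressed vowel → [ɲ].
Occurrence 3 (position 11): no conditioning environment matches → elsewhere allophone [n].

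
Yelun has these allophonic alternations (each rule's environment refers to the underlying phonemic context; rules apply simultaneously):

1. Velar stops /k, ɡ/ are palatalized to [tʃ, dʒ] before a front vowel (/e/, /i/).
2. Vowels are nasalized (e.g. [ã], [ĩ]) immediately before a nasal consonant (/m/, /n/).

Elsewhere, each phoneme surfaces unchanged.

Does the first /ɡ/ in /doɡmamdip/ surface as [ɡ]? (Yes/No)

/ɡ/ — between /o/ and /m/; rule 1 does not apply here → [ɡ].
The actual realization is [ɡ], which matches [ɡ].

Yes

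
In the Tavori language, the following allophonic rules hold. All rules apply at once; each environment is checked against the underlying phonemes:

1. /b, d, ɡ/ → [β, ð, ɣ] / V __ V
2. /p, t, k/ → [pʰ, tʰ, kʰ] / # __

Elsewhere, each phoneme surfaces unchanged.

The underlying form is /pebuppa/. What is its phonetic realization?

Rule 2 applies to /p/ (word-initial: word-initially) → [pʰ].
/e/ — not in any rule's target class → [e].
/b/ meets the environment for rule 1 (between two vowels) → [β].
/u/ — not in any rule's target class → [u].
/p/ (between /u/ and /p/) is in the target of rule 2 but the environment (word-initially) is not met → [p].
/p/ (between /p/ and /a/) is in the target of rule 2 but the environment (word-initially) is not met → [p].
/a/ (word-final): no rule targets it → [a].

[pʰeβuppa]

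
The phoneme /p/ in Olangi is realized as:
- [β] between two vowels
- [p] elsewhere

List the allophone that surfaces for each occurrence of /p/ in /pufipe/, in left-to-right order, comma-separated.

Occurrence 1 (position 1): no conditioning environment matches → elsewhere allophone [p].
Occurrence 2 (position 5): between two vowels → [β].

[p], [β]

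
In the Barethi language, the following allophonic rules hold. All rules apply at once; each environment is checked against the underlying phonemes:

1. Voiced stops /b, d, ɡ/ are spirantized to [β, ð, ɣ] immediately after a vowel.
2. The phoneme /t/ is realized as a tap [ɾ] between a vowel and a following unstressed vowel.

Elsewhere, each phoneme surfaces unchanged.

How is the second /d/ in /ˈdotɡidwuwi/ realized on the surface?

Rule 1 applies to /d/ (between /i/ and /w/: immediately after a vowel) → [ð].

[ð]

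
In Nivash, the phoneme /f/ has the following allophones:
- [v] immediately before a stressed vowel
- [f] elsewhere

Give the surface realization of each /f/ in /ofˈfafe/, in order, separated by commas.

Occurrence 1 (position 2): no conditioning environment matches → elsewhere allophone [f].
Occurrence 2 (position 3): immediately before a stressed vowel → [v].
Occurrence 3 (position 5): no conditioning environment matches → elsewhere allophone [f].

[f], [v], [f]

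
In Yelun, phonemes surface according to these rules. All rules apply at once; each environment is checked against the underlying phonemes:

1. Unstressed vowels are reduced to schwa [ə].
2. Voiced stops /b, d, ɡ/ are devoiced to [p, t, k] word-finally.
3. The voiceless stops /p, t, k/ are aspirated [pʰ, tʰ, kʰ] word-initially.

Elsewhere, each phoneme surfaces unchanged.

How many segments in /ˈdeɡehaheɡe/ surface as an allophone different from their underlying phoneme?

Segments that undergo a rule: /e/ → [ə] (rule 1); /a/ → [ə] (rule 1); /e/ → [ə] (rule 1); /e/ → [ə] (rule 1).
All other segments surface unchanged.

4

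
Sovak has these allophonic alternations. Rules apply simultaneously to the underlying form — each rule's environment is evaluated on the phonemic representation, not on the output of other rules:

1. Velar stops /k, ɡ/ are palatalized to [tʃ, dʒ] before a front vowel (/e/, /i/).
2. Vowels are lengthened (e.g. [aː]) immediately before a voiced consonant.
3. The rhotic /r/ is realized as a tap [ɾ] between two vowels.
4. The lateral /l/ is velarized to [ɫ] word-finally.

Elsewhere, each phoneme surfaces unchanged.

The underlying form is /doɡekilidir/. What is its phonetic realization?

[doːdʒetʃiːliːdiːr]

/d/ — not in any rule's target class → [d].
/o/ (between /d/ and /ɡ/): before a voiced consonant, so rule 2 applies → [oː].
/ɡ/ (between /o/ and /e/): before a front vowel, so rule 1 applies → [dʒ].
/e/ (between /ɡ/ and /k/) fails the environment for rule 2, so it stays [e].
/k/ (between /e/ and /i/) occurs before a front vowel → [tʃ] by rule 1.
/i/ (between /k/ and /l/): before a voiced consonant, so rule 2 applies → [iː].
/l/ (between /i/ and /i/) is in the target of rule 4 but the environment (word-finally) is not met → [l].
/i/ (between /l/ and /d/) occurs before a voiced consonant → [iː] by rule 2.
/d/ stays [d].
/i/ (between /d/ and /r/) occurs before a voiced consonant → [iː] by rule 2.
/r/ (word-final) fails the environment for rule 3, so it stays [r].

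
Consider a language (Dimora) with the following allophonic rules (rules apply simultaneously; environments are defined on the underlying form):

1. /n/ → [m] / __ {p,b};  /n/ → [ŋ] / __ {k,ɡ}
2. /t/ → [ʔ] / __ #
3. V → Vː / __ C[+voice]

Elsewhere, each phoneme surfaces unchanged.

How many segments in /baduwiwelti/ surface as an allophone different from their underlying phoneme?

4

Segments that undergo a rule: /a/ → [aː] (rule 3); /u/ → [uː] (rule 3); /i/ → [iː] (rule 3); /e/ → [eː] (rule 3).
All other segments surface unchanged.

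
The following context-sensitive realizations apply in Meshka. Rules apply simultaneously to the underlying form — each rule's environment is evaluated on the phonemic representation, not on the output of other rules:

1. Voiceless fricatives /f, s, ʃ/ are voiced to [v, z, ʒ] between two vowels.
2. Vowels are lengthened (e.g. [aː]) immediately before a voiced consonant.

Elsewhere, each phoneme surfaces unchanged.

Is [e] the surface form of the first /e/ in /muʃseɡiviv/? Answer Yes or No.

No

/e/ meets the environment for rule 2 (before a voiced consonant) → [eː].
The actual realization is [eː], not [e].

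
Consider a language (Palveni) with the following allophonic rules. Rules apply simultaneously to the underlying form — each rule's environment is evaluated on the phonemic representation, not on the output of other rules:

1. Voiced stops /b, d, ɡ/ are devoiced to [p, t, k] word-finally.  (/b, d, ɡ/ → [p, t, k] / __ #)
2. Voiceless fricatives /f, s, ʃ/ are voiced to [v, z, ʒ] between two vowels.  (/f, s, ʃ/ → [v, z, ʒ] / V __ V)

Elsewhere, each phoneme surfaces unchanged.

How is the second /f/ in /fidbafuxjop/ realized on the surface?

[v]

/f/ — between /a/ and /u/, between two vowels — surfaces as [v] (rule 2).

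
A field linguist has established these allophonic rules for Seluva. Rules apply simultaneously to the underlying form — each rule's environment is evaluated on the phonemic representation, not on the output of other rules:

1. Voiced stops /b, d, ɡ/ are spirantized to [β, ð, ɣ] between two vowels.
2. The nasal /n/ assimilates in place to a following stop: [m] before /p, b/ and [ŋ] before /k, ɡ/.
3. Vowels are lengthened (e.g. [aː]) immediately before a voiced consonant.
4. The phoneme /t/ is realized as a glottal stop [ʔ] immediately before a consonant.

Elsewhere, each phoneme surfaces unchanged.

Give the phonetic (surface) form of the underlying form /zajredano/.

[zaːjreːðaːno]

/z/ (word-initial) is unaffected → [z].
/a/ — between /z/ and /j/, before a voiced consonant — surfaces as [aː] (rule 3).
/j/ stays [j].
/r/ — not in any rule's target class → [r].
/e/ (between /r/ and /d/) occurs before a voiced consonant → [eː] by rule 3.
/d/ meets the environment for rule 1 (between two vowels) → [ð].
/a/ (between /d/ and /n/) occurs before a voiced consonant → [aː] by rule 3.
/n/ (between /a/ and /o/) fails the environment for rule 2, so it stays [n].
/o/ (word-final) fails the environment for rule 3, so it stays [o].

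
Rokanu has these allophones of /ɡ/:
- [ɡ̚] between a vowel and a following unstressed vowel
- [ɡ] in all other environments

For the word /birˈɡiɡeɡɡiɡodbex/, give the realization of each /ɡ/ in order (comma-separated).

[ɡ], [ɡ̚], [ɡ], [ɡ], [ɡ̚]

Occurrence 1 (position 4): no conditioning environment matches → elsewhere allophone [ɡ].
Occurrence 2 (position 6): between a vowel and a following unstressed vowel → [ɡ̚].
Occurrence 3 (position 8): no conditioning environment matches → elsewhere allophone [ɡ].
Occurrence 4 (position 9): no conditioning environment matches → elsewhere allophone [ɡ].
Occurrence 5 (position 11): between a vowel and a following unstressed vowel → [ɡ̚].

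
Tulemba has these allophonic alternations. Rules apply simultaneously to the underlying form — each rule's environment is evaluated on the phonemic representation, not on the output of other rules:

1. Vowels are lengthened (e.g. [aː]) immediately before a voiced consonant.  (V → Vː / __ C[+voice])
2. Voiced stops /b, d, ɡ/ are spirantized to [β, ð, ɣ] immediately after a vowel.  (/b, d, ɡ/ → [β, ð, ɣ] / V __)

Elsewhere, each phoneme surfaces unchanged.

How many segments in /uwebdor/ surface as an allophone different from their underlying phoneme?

Segments that undergo a rule: /u/ → [uː] (rule 1); /e/ → [eː] (rule 1); /b/ → [β] (rule 2); /o/ → [oː] (rule 1).
All other segments surface unchanged.

4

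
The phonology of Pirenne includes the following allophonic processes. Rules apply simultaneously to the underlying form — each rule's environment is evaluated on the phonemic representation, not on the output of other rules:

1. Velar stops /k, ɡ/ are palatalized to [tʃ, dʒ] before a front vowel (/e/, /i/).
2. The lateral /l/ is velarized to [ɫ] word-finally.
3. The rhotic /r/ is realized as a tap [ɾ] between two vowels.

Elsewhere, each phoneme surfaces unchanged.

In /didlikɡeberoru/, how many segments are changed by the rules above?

Segments that undergo a rule: /ɡ/ → [dʒ] (rule 1); /r/ → [ɾ] (rule 3); /r/ → [ɾ] (rule 3).
All other segments surface unchanged.

3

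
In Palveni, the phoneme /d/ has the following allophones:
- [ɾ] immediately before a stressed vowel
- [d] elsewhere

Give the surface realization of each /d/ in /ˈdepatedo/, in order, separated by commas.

[ɾ], [d]

Occurrence 1 (position 1): immediately before a stressed vowel → [ɾ].
Occurrence 2 (position 7): no conditioning environment matches → elsewhere allophone [d].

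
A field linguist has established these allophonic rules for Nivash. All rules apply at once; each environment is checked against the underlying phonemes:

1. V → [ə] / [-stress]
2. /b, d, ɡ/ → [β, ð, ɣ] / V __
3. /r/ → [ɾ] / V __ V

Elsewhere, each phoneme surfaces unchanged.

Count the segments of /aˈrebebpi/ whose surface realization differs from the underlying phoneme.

6

Segments that undergo a rule: /a/ → [ə] (rule 1); /r/ → [ɾ] (rule 3); /b/ → [β] (rule 2); /e/ → [ə] (rule 1); /b/ → [β] (rule 2); /i/ → [ə] (rule 1).
All other segments surface unchanged.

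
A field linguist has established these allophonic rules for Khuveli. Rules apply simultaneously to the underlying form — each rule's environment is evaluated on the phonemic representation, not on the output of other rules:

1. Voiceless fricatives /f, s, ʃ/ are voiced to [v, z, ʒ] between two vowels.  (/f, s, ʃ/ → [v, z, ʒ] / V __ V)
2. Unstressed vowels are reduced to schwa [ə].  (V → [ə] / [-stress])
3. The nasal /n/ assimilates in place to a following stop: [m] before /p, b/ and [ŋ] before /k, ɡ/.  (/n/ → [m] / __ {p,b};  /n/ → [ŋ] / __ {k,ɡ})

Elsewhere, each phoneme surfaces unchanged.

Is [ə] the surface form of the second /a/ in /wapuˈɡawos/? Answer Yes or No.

No

/a/ — between /ɡ/ and /w/; rule 2 does not apply here → [a].
The actual realization is [a], not [ə].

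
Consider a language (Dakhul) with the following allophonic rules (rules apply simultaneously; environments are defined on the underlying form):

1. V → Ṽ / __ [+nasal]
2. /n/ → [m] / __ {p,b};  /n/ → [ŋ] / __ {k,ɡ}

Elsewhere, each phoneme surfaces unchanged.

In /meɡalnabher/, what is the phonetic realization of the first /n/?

[n]

/n/ — between /l/ and /a/; rule 2 does not apply here → [n].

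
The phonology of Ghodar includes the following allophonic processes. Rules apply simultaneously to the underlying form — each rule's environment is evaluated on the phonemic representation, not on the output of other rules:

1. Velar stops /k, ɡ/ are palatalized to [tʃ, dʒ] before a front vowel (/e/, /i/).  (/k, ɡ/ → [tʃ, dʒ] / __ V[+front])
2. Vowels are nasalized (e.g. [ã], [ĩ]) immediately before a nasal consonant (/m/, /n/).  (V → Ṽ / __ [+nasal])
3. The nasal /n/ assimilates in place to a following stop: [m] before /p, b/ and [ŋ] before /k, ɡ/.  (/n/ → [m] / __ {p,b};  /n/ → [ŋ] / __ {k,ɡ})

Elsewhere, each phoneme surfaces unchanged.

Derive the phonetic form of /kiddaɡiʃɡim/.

[tʃiddadʒiʃdʒĩm]

/k/ (word-initial) occurs before a front vowel → [tʃ] by rule 1.
/i/ — between /k/ and /d/; rule 2 does not apply here → [i].
/a/ — between /d/ and /ɡ/; rule 2 does not apply here → [a].
Rule 1 applies to /ɡ/ (between /a/ and /i/: before a front vowel) → [dʒ].
/i/ (between /ɡ/ and /ʃ/) fails the environment for rule 2, so it stays [i].
Rule 1 applies to /ɡ/ (between /ʃ/ and /i/: before a front vowel) → [dʒ].
/i/ (between /ɡ/ and /m/): before a nasal consonant, so rule 2 applies → [ĩ].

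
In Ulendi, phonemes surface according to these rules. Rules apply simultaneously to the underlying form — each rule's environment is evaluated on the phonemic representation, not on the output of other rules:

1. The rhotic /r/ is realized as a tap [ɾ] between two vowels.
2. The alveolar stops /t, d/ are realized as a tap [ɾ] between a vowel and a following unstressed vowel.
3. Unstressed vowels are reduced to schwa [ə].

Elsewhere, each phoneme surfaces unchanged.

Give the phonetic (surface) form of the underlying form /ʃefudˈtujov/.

[ʃəfədˈtujəv]

/ʃ/ — not in any rule's target class → [ʃ].
/e/ — between /ʃ/ and /f/, in an unstressed syllable — surfaces as [ə] (rule 3).
/f/ (between /e/ and /u/): no rule targets it → [f].
/u/ (between /f/ and /d/) occurs in an unstressed syllable → [ə] by rule 3.
/d/ (between /u/ and /t/) fails the environment for rule 2, so it stays [d].
/t/ — between /d/ and /u/; rule 2 does not apply here → [t].
/u/ (between /t/ and /j/) is in the target of rule 3 but the environment (in an unstressed syllable) is not met → [u].
/j/ (between /u/ and /o/): no rule targets it → [j].
/o/ — between /j/ and /v/, in an unstressed syllable — surfaces as [ə] (rule 3).
/v/ (word-final): no rule targets it → [v].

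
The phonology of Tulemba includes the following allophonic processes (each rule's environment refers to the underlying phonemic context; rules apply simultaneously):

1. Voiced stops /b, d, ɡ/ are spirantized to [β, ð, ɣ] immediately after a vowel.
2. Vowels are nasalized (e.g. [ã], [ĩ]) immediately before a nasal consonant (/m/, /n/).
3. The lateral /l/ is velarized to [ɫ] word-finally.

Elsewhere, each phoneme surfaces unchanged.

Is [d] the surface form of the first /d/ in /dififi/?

/d/ (word-initial): rule 1 targets it, but not immediately after a vowel → unchanged [d].
The actual realization is [d], which matches [d].

Yes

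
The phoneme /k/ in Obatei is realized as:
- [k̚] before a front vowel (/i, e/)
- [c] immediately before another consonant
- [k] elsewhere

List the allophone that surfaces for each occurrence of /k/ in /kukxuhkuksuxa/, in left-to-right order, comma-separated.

Occurrence 1 (position 1): no conditioning environment matches → elsewhere allophone [k].
Occurrence 2 (position 3): immediately before another consonant → [c].
Occurrence 3 (position 7): no conditioning environment matches → elsewhere allophone [k].
Occurrence 4 (position 9): immediately before another consonant → [c].

[k], [c], [k], [c]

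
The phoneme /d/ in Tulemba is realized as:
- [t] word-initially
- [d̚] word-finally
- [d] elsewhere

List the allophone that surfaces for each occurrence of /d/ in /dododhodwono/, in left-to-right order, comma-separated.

[t], [d], [d], [d]

Occurrence 1 (position 1): word-initially → [t].
Occurrence 2 (position 3): no conditioning environment matches → elsewhere allophone [d].
Occurrence 3 (position 5): no conditioning environment matches → elsewhere allophone [d].
Occurrence 4 (position 8): no conditioning environment matches → elsewhere allophone [d].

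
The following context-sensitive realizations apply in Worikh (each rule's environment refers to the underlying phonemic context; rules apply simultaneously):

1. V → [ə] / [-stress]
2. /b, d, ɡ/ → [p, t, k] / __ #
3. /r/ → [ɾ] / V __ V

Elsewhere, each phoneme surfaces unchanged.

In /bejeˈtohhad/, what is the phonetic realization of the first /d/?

/d/ (word-final): word-finally, so rule 2 applies → [t].

[t]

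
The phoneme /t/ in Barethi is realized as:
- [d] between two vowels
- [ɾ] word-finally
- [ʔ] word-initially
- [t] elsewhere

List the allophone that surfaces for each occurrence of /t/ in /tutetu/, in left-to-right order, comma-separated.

Occurrence 1 (position 1): word-initially → [ʔ].
Occurrence 2 (position 3): between two vowels → [d].
Occurrence 3 (position 5): between two vowels → [d].

[ʔ], [d], [d]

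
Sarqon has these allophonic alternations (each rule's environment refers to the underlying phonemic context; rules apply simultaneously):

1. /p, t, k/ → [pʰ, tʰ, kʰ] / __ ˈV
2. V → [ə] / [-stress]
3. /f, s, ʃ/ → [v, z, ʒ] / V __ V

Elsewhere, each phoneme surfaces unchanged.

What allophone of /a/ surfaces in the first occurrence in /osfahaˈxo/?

[ə]

/a/ — between /f/ and /h/, in an unstressed syllable — surfaces as [ə] (rule 2).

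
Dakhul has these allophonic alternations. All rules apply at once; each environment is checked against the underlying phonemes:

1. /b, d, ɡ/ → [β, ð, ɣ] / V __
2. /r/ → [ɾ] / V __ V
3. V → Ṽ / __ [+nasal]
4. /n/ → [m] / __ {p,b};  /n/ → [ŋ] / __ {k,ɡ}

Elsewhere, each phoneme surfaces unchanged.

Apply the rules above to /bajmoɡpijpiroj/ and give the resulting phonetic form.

[bajmoɣpijpiɾoj]

/b/ (word-initial) is in the target of rule 1 but the environment (immediately after a vowel) is not met → [b].
/a/ (between /b/ and /j/) fails the environment for rule 3, so it stays [a].
/j/ stays [j].
/m/ (between /j/ and /o/) is unaffected → [m].
/o/ — between /m/ and /ɡ/; rule 3 does not apply here → [o].
/ɡ/ meets the environment for rule 1 (immediately after a vowel) → [ɣ].
/p/ — not in any rule's target class → [p].
/i/ (between /p/ and /j/) fails the environment for rule 3, so it stays [i].
/j/ — not in any rule's target class → [j].
/p/ (between /j/ and /i/) is unaffected → [p].
/i/ (between /p/ and /r/) fails the environment for rule 3, so it stays [i].
/r/ meets the environment for rule 2 (between two vowels) → [ɾ].
/o/ (between /r/ and /j/) is in the target of rule 3 but the environment (before a nasal consonant) is not met → [o].
/j/ (word-final) is unaffected → [j].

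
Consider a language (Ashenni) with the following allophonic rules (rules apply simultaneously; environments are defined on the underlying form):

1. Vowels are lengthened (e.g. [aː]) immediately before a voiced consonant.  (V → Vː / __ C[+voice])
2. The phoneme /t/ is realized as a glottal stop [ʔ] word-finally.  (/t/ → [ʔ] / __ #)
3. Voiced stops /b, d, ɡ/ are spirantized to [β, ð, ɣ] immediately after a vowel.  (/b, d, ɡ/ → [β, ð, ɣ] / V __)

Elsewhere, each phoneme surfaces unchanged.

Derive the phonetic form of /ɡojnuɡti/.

/ɡ/ — word-initial; rule 3 does not apply here → [ɡ].
/o/ — between /ɡ/ and /j/, before a voiced consonant — surfaces as [oː] (rule 1).
/j/ (between /o/ and /n/): no rule targets it → [j].
/n/ (between /j/ and /u/) is unaffected → [n].
/u/ (between /n/ and /ɡ/): before a voiced consonant, so rule 1 applies → [uː].
/ɡ/ — between /u/ and /t/, immediately after a vowel — surfaces as [ɣ] (rule 3).
/t/ (between /ɡ/ and /i/) is in the target of rule 2 but the environment (word-finally) is not met → [t].
/i/ (word-final) fails the environment for rule 1, so it stays [i].

[ɡoːjnuːɣti]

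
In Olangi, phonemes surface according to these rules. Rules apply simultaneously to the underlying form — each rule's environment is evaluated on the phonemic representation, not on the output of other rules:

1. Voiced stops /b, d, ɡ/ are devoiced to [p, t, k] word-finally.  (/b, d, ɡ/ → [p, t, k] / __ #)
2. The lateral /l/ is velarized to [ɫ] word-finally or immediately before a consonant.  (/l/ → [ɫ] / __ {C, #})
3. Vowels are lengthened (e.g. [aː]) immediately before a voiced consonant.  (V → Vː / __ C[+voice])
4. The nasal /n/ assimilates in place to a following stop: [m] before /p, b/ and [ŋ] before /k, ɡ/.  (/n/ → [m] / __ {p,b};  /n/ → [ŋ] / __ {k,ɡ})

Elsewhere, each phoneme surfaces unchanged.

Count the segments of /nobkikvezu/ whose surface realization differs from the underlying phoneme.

2

Segments that undergo a rule: /o/ → [oː] (rule 3); /e/ → [eː] (rule 3).
All other segments surface unchanged.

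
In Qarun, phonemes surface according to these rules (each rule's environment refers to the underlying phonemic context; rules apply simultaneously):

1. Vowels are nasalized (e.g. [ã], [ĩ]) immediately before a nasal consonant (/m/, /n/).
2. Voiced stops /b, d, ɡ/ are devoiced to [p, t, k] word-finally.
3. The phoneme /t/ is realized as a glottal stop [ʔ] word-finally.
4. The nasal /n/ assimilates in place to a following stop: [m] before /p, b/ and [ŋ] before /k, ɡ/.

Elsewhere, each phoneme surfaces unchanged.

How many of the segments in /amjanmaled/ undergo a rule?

3

Segments that undergo a rule: /a/ → [ã] (rule 1); /a/ → [ã] (rule 1); /d/ → [t] (rule 2).
All other segments surface unchanged.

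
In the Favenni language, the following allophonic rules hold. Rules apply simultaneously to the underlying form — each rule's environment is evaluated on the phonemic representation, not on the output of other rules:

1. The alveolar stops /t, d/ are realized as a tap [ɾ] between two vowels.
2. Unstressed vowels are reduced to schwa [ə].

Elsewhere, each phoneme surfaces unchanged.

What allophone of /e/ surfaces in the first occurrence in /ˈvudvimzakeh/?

[ə]

/e/ — between /k/ and /h/, in an unstressed syllable — surfaces as [ə] (rule 2).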